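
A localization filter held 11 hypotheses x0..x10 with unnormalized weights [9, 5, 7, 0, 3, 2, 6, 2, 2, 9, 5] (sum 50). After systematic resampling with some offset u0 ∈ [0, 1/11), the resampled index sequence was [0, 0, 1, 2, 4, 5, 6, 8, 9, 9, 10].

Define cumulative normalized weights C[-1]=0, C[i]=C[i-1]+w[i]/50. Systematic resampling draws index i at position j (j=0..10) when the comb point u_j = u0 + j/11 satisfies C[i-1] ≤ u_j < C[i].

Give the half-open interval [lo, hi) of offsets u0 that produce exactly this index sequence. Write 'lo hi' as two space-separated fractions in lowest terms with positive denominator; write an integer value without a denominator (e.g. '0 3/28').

31/550 18/275

C = [9/50, 7/25, 21/50, 21/50, 12/25, 13/25, 16/25, 17/25, 18/25, 9/10, 1]
j=0 picked index 0: u0 ∈ [0, 9/50)
j=1 picked index 0: u0 ∈ [-1/11, 49/550)
j=2 picked index 1: u0 ∈ [-1/550, 27/275)
j=3 picked index 2: u0 ∈ [2/275, 81/550)
j=4 picked index 4: u0 ∈ [31/550, 32/275)
j=5 picked index 5: u0 ∈ [7/275, 18/275)
j=6 picked index 6: u0 ∈ [-7/275, 26/275)
j=7 picked index 8: u0 ∈ [12/275, 23/275)
j=8 picked index 9: u0 ∈ [-2/275, 19/110)
j=9 picked index 9: u0 ∈ [-27/275, 9/110)
j=10 picked index 10: u0 ∈ [-1/110, 1/11)
intersection: [31/550, 18/275)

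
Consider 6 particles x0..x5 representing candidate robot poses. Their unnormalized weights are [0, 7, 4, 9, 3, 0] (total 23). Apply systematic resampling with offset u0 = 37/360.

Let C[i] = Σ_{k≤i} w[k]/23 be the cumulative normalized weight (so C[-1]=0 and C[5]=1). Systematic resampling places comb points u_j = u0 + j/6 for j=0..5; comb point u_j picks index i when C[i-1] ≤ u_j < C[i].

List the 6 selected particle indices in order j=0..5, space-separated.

C = [0, 7/23, 11/23, 20/23, 1, 1]
j=0: u_0=37/360 ∈ [0, 7/23) → index 1
j=1: u_1=97/360 ∈ [0, 7/23) → index 1
j=2: u_2=157/360 ∈ [7/23, 11/23) → index 2
j=3: u_3=217/360 ∈ [11/23, 20/23) → index 3
j=4: u_4=277/360 ∈ [11/23, 20/23) → index 3
j=5: u_5=337/360 ∈ [20/23, 1) → index 4

1 1 2 3 3 4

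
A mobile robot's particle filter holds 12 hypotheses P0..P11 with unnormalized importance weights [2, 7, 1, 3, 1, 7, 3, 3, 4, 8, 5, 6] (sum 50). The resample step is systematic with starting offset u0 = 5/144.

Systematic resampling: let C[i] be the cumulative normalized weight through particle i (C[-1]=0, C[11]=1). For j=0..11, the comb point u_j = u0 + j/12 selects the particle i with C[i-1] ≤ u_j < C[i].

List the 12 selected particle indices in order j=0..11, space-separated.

C = [1/25, 9/50, 1/5, 13/50, 7/25, 21/50, 12/25, 27/50, 31/50, 39/50, 22/25, 1]
j=0: u_0=5/144 ∈ [0, 1/25) → index 0
j=1: u_1=17/144 ∈ [1/25, 9/50) → index 1
j=2: u_2=29/144 ∈ [1/5, 13/50) → index 3
j=3: u_3=41/144 ∈ [7/25, 21/50) → index 5
j=4: u_4=53/144 ∈ [7/25, 21/50) → index 5
j=5: u_5=65/144 ∈ [21/50, 12/25) → index 6
j=6: u_6=77/144 ∈ [12/25, 27/50) → index 7
j=7: u_7=89/144 ∈ [27/50, 31/50) → index 8
j=8: u_8=101/144 ∈ [31/50, 39/50) → index 9
j=9: u_9=113/144 ∈ [39/50, 22/25) → index 10
j=10: u_10=125/144 ∈ [39/50, 22/25) → index 10
j=11: u_11=137/144 ∈ [22/25, 1) → index 11

0 1 3 5 5 6 7 8 9 10 10 11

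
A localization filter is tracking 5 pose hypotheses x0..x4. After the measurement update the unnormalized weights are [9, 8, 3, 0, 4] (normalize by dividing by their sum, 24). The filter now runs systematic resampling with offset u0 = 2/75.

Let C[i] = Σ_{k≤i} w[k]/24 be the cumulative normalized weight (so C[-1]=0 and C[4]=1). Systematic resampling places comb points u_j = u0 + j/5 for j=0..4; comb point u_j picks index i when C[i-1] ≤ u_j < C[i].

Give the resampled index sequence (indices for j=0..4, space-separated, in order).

C = [3/8, 17/24, 5/6, 5/6, 1]
j=0: u_0=2/75 ∈ [0, 3/8) → index 0
j=1: u_1=17/75 ∈ [0, 3/8) → index 0
j=2: u_2=32/75 ∈ [3/8, 17/24) → index 1
j=3: u_3=47/75 ∈ [3/8, 17/24) → index 1
j=4: u_4=62/75 ∈ [17/24, 5/6) → index 2

0 0 1 1 2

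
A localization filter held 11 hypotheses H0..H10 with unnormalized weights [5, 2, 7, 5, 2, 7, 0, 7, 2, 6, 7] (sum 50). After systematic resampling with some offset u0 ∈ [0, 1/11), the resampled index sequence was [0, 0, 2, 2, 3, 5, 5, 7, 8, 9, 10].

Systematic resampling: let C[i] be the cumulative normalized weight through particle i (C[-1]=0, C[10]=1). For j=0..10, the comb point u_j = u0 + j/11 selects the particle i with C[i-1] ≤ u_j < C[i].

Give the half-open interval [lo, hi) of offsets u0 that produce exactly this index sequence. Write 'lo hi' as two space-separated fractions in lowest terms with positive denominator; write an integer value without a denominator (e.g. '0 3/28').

0 2/275

C = [1/10, 7/50, 7/25, 19/50, 21/50, 14/25, 14/25, 7/10, 37/50, 43/50, 1]
j=0 picked index 0: u0 ∈ [0, 1/10)
j=1 picked index 0: u0 ∈ [-1/11, 1/110)
j=2 picked index 2: u0 ∈ [-23/550, 27/275)
j=3 picked index 2: u0 ∈ [-73/550, 2/275)
j=4 picked index 3: u0 ∈ [-23/275, 9/550)
j=5 picked index 5: u0 ∈ [-19/550, 29/275)
j=6 picked index 5: u0 ∈ [-69/550, 4/275)
j=7 picked index 7: u0 ∈ [-21/275, 7/110)
j=8 picked index 8: u0 ∈ [-3/110, 7/550)
j=9 picked index 9: u0 ∈ [-43/550, 23/550)
j=10 picked index 10: u0 ∈ [-27/550, 1/11)
intersection: [0, 2/275)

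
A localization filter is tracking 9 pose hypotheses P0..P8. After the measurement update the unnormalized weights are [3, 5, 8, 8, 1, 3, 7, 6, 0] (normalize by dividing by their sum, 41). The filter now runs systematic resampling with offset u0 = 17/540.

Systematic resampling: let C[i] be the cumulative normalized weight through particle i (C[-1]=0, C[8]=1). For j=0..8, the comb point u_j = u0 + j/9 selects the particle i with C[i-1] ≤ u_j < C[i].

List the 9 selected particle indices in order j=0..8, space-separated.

0 1 2 2 3 4 6 6 7

C = [3/41, 8/41, 16/41, 24/41, 25/41, 28/41, 35/41, 1, 1]
j=0: u_0=17/540 ∈ [0, 3/41) → index 0
j=1: u_1=77/540 ∈ [3/41, 8/41) → index 1
j=2: u_2=137/540 ∈ [8/41, 16/41) → index 2
j=3: u_3=197/540 ∈ [8/41, 16/41) → index 2
j=4: u_4=257/540 ∈ [16/41, 24/41) → index 3
j=5: u_5=317/540 ∈ [24/41, 25/41) → index 4
j=6: u_6=377/540 ∈ [28/41, 35/41) → index 6
j=7: u_7=437/540 ∈ [28/41, 35/41) → index 6
j=8: u_8=497/540 ∈ [35/41, 1) → index 7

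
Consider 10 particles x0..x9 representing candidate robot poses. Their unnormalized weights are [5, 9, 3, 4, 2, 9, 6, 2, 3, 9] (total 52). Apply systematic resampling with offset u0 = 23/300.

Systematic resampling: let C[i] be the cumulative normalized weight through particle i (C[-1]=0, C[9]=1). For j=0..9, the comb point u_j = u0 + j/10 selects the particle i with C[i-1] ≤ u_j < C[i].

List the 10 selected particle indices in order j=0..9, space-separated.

0 1 2 3 5 5 6 8 9 9

C = [5/52, 7/26, 17/52, 21/52, 23/52, 8/13, 19/26, 10/13, 43/52, 1]
j=0: u_0=23/300 ∈ [0, 5/52) → index 0
j=1: u_1=53/300 ∈ [5/52, 7/26) → index 1
j=2: u_2=83/300 ∈ [7/26, 17/52) → index 2
j=3: u_3=113/300 ∈ [17/52, 21/52) → index 3
j=4: u_4=143/300 ∈ [23/52, 8/13) → index 5
j=5: u_5=173/300 ∈ [23/52, 8/13) → index 5
j=6: u_6=203/300 ∈ [8/13, 19/26) → index 6
j=7: u_7=233/300 ∈ [10/13, 43/52) → index 8
j=8: u_8=263/300 ∈ [43/52, 1) → index 9
j=9: u_9=293/300 ∈ [43/52, 1) → index 9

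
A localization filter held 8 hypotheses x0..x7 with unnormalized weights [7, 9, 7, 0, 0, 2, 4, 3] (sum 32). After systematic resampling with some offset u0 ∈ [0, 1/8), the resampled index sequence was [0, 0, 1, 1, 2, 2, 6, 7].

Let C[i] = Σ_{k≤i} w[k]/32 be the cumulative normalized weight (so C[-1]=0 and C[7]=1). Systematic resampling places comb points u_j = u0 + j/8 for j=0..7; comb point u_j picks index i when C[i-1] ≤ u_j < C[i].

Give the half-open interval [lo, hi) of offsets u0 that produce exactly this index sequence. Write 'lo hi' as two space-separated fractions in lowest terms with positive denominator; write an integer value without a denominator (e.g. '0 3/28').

C = [7/32, 1/2, 23/32, 23/32, 23/32, 25/32, 29/32, 1]
j=0 picked index 0: u0 ∈ [0, 7/32)
j=1 picked index 0: u0 ∈ [-1/8, 3/32)
j=2 picked index 1: u0 ∈ [-1/32, 1/4)
j=3 picked index 1: u0 ∈ [-5/32, 1/8)
j=4 picked index 2: u0 ∈ [0, 7/32)
j=5 picked index 2: u0 ∈ [-1/8, 3/32)
j=6 picked index 6: u0 ∈ [1/32, 5/32)
j=7 picked index 7: u0 ∈ [1/32, 1/8)
intersection: [1/32, 3/32)

1/32 3/32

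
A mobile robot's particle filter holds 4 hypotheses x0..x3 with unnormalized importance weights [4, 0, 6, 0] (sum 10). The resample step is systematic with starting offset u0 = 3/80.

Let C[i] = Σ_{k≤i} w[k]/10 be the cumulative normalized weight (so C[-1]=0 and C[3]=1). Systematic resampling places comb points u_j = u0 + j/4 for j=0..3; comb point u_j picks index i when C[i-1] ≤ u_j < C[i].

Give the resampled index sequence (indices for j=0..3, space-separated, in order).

0 0 2 2

C = [2/5, 2/5, 1, 1]
j=0: u_0=3/80 ∈ [0, 2/5) → index 0
j=1: u_1=23/80 ∈ [0, 2/5) → index 0
j=2: u_2=43/80 ∈ [2/5, 1) → index 2
j=3: u_3=63/80 ∈ [2/5, 1) → index 2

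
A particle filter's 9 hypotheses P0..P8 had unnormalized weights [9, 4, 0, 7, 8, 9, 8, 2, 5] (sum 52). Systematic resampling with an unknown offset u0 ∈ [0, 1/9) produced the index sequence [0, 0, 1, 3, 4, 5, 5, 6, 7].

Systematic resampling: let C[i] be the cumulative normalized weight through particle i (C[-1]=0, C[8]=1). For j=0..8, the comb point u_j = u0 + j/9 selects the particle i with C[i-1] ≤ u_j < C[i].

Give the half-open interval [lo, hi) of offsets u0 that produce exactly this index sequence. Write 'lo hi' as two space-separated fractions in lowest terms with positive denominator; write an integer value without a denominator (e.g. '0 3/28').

0 7/468

C = [9/52, 1/4, 1/4, 5/13, 7/13, 37/52, 45/52, 47/52, 1]
j=0 picked index 0: u0 ∈ [0, 9/52)
j=1 picked index 0: u0 ∈ [-1/9, 29/468)
j=2 picked index 1: u0 ∈ [-23/468, 1/36)
j=3 picked index 3: u0 ∈ [-1/12, 2/39)
j=4 picked index 4: u0 ∈ [-7/117, 11/117)
j=5 picked index 5: u0 ∈ [-2/117, 73/468)
j=6 picked index 5: u0 ∈ [-5/39, 7/156)
j=7 picked index 6: u0 ∈ [-31/468, 41/468)
j=8 picked index 7: u0 ∈ [-11/468, 7/468)
intersection: [0, 7/468)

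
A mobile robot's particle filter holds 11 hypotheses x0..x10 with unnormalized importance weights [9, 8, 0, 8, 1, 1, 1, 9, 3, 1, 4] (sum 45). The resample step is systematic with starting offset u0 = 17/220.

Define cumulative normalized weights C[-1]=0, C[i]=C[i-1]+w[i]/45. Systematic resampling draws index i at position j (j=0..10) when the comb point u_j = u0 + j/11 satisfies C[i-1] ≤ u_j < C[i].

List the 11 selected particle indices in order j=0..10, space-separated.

0 0 1 1 3 3 7 7 7 9 10

C = [1/5, 17/45, 17/45, 5/9, 26/45, 3/5, 28/45, 37/45, 8/9, 41/45, 1]
j=0: u_0=17/220 ∈ [0, 1/5) → index 0
j=1: u_1=37/220 ∈ [0, 1/5) → index 0
j=2: u_2=57/220 ∈ [1/5, 17/45) → index 1
j=3: u_3=7/20 ∈ [1/5, 17/45) → index 1
j=4: u_4=97/220 ∈ [17/45, 5/9) → index 3
j=5: u_5=117/220 ∈ [17/45, 5/9) → index 3
j=6: u_6=137/220 ∈ [28/45, 37/45) → index 7
j=7: u_7=157/220 ∈ [28/45, 37/45) → index 7
j=8: u_8=177/220 ∈ [28/45, 37/45) → index 7
j=9: u_9=197/220 ∈ [8/9, 41/45) → index 9
j=10: u_10=217/220 ∈ [41/45, 1) → index 10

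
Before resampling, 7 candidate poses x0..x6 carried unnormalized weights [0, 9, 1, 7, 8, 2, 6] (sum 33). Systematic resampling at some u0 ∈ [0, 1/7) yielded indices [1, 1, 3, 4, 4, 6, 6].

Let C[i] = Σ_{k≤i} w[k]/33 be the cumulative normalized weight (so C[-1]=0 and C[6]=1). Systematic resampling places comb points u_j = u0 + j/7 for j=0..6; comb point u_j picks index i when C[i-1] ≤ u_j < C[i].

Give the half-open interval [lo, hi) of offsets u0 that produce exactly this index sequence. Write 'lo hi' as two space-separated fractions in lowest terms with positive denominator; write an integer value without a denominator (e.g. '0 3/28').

8/77 10/77

C = [0, 3/11, 10/33, 17/33, 25/33, 9/11, 1]
j=0 picked index 1: u0 ∈ [0, 3/11)
j=1 picked index 1: u0 ∈ [-1/7, 10/77)
j=2 picked index 3: u0 ∈ [4/231, 53/231)
j=3 picked index 4: u0 ∈ [20/231, 76/231)
j=4 picked index 4: u0 ∈ [-13/231, 43/231)
j=5 picked index 6: u0 ∈ [8/77, 2/7)
j=6 picked index 6: u0 ∈ [-3/77, 1/7)
intersection: [8/77, 10/77)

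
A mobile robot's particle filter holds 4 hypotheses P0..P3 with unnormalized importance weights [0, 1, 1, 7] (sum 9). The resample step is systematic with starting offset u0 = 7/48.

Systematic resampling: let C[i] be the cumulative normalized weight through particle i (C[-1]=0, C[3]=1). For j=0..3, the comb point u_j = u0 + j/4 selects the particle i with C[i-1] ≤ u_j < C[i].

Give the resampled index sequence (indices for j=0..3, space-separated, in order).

C = [0, 1/9, 2/9, 1]
j=0: u_0=7/48 ∈ [1/9, 2/9) → index 2
j=1: u_1=19/48 ∈ [2/9, 1) → index 3
j=2: u_2=31/48 ∈ [2/9, 1) → index 3
j=3: u_3=43/48 ∈ [2/9, 1) → index 3

2 3 3 3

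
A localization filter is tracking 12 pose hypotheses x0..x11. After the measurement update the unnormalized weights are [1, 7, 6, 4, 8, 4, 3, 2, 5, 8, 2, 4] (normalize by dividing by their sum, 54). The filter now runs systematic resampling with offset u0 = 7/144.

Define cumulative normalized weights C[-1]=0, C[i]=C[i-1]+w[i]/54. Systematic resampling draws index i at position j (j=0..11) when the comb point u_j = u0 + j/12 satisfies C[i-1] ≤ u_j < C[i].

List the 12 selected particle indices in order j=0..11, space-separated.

C = [1/54, 4/27, 7/27, 1/3, 13/27, 5/9, 11/18, 35/54, 20/27, 8/9, 25/27, 1]
j=0: u_0=7/144 ∈ [1/54, 4/27) → index 1
j=1: u_1=19/144 ∈ [1/54, 4/27) → index 1
j=2: u_2=31/144 ∈ [4/27, 7/27) → index 2
j=3: u_3=43/144 ∈ [7/27, 1/3) → index 3
j=4: u_4=55/144 ∈ [1/3, 13/27) → index 4
j=5: u_5=67/144 ∈ [1/3, 13/27) → index 4
j=6: u_6=79/144 ∈ [13/27, 5/9) → index 5
j=7: u_7=91/144 ∈ [11/18, 35/54) → index 7
j=8: u_8=103/144 ∈ [35/54, 20/27) → index 8
j=9: u_9=115/144 ∈ [20/27, 8/9) → index 9
j=10: u_10=127/144 ∈ [20/27, 8/9) → index 9
j=11: u_11=139/144 ∈ [25/27, 1) → index 11

1 1 2 3 4 4 5 7 8 9 9 11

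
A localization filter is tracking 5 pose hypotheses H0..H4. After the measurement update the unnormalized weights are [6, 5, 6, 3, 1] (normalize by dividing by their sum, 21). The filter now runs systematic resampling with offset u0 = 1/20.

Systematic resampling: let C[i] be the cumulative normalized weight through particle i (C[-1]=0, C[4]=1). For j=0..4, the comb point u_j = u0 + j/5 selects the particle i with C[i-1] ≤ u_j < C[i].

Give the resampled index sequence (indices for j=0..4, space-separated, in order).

C = [2/7, 11/21, 17/21, 20/21, 1]
j=0: u_0=1/20 ∈ [0, 2/7) → index 0
j=1: u_1=1/4 ∈ [0, 2/7) → index 0
j=2: u_2=9/20 ∈ [2/7, 11/21) → index 1
j=3: u_3=13/20 ∈ [11/21, 17/21) → index 2
j=4: u_4=17/20 ∈ [17/21, 20/21) → index 3

0 0 1 2 3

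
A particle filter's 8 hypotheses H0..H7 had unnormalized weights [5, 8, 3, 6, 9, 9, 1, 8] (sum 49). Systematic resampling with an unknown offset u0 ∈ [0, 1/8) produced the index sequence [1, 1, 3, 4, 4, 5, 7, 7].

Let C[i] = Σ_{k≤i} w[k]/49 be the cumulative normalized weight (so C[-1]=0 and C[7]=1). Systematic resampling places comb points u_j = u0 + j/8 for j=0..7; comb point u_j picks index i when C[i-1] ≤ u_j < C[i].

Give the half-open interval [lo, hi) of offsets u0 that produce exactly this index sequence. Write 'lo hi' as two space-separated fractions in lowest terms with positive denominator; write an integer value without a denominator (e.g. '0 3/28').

5/49 1/8

C = [5/49, 13/49, 16/49, 22/49, 31/49, 40/49, 41/49, 1]
j=0 picked index 1: u0 ∈ [5/49, 13/49)
j=1 picked index 1: u0 ∈ [-9/392, 55/392)
j=2 picked index 3: u0 ∈ [15/196, 39/196)
j=3 picked index 4: u0 ∈ [29/392, 101/392)
j=4 picked index 4: u0 ∈ [-5/98, 13/98)
j=5 picked index 5: u0 ∈ [3/392, 75/392)
j=6 picked index 7: u0 ∈ [17/196, 1/4)
j=7 picked index 7: u0 ∈ [-15/392, 1/8)
intersection: [5/49, 1/8)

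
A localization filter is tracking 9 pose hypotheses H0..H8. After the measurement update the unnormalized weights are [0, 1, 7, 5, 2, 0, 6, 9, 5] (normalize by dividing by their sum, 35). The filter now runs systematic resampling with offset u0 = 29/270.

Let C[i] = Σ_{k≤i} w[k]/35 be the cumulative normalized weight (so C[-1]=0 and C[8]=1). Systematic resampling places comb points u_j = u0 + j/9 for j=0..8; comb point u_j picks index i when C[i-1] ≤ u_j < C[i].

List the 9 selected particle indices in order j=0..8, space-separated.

C = [0, 1/35, 8/35, 13/35, 3/7, 3/7, 3/5, 6/7, 1]
j=0: u_0=29/270 ∈ [1/35, 8/35) → index 2
j=1: u_1=59/270 ∈ [1/35, 8/35) → index 2
j=2: u_2=89/270 ∈ [8/35, 13/35) → index 3
j=3: u_3=119/270 ∈ [3/7, 3/5) → index 6
j=4: u_4=149/270 ∈ [3/7, 3/5) → index 6
j=5: u_5=179/270 ∈ [3/5, 6/7) → index 7
j=6: u_6=209/270 ∈ [3/5, 6/7) → index 7
j=7: u_7=239/270 ∈ [6/7, 1) → index 8
j=8: u_8=269/270 ∈ [6/7, 1) → index 8

2 2 3 6 6 7 7 8 8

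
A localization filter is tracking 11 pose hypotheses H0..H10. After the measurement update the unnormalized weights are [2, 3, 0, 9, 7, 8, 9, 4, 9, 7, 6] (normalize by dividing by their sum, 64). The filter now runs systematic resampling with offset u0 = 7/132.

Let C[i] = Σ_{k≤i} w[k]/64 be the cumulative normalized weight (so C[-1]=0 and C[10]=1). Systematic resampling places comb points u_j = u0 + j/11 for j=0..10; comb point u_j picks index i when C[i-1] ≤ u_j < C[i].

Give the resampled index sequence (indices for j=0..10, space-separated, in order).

1 3 4 4 5 6 7 8 8 9 10

C = [1/32, 5/64, 5/64, 7/32, 21/64, 29/64, 19/32, 21/32, 51/64, 29/32, 1]
j=0: u_0=7/132 ∈ [1/32, 5/64) → index 1
j=1: u_1=19/132 ∈ [5/64, 7/32) → index 3
j=2: u_2=31/132 ∈ [7/32, 21/64) → index 4
j=3: u_3=43/132 ∈ [7/32, 21/64) → index 4
j=4: u_4=5/12 ∈ [21/64, 29/64) → index 5
j=5: u_5=67/132 ∈ [29/64, 19/32) → index 6
j=6: u_6=79/132 ∈ [19/32, 21/32) → index 7
j=7: u_7=91/132 ∈ [21/32, 51/64) → index 8
j=8: u_8=103/132 ∈ [21/32, 51/64) → index 8
j=9: u_9=115/132 ∈ [51/64, 29/32) → index 9
j=10: u_10=127/132 ∈ [29/32, 1) → index 10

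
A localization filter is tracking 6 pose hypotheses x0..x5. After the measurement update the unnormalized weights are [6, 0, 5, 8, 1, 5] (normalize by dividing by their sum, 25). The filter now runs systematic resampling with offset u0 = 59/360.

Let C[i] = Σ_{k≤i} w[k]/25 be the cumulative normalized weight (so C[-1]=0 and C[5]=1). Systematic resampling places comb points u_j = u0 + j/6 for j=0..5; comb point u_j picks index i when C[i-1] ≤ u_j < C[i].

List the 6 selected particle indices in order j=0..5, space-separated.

0 2 3 3 5 5

C = [6/25, 6/25, 11/25, 19/25, 4/5, 1]
j=0: u_0=59/360 ∈ [0, 6/25) → index 0
j=1: u_1=119/360 ∈ [6/25, 11/25) → index 2
j=2: u_2=179/360 ∈ [11/25, 19/25) → index 3
j=3: u_3=239/360 ∈ [11/25, 19/25) → index 3
j=4: u_4=299/360 ∈ [4/5, 1) → index 5
j=5: u_5=359/360 ∈ [4/5, 1) → index 5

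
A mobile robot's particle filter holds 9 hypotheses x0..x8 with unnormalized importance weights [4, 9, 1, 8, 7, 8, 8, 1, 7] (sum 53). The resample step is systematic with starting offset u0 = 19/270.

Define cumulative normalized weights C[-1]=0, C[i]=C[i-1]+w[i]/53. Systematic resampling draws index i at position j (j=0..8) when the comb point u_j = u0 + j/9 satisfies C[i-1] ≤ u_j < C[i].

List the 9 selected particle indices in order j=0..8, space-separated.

0 1 3 3 4 5 6 6 8

C = [4/53, 13/53, 14/53, 22/53, 29/53, 37/53, 45/53, 46/53, 1]
j=0: u_0=19/270 ∈ [0, 4/53) → index 0
j=1: u_1=49/270 ∈ [4/53, 13/53) → index 1
j=2: u_2=79/270 ∈ [14/53, 22/53) → index 3
j=3: u_3=109/270 ∈ [14/53, 22/53) → index 3
j=4: u_4=139/270 ∈ [22/53, 29/53) → index 4
j=5: u_5=169/270 ∈ [29/53, 37/53) → index 5
j=6: u_6=199/270 ∈ [37/53, 45/53) → index 6
j=7: u_7=229/270 ∈ [37/53, 45/53) → index 6
j=8: u_8=259/270 ∈ [46/53, 1) → index 8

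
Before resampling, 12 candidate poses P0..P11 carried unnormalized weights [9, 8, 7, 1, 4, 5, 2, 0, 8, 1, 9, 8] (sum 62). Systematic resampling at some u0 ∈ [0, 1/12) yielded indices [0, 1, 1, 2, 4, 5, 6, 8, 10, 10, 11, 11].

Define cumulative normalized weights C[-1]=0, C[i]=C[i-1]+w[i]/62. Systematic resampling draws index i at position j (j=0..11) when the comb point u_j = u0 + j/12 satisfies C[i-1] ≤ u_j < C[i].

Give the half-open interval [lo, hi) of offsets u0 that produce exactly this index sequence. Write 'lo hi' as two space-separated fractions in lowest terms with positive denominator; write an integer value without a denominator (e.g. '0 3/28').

C = [9/62, 17/62, 12/31, 25/62, 29/62, 17/31, 18/31, 18/31, 22/31, 45/62, 27/31, 1]
j=0 picked index 0: u0 ∈ [0, 9/62)
j=1 picked index 1: u0 ∈ [23/372, 71/372)
j=2 picked index 1: u0 ∈ [-2/93, 10/93)
j=3 picked index 2: u0 ∈ [3/124, 17/124)
j=4 picked index 4: u0 ∈ [13/186, 25/186)
j=5 picked index 5: u0 ∈ [19/372, 49/372)
j=6 picked index 6: u0 ∈ [3/62, 5/62)
j=7 picked index 8: u0 ∈ [-1/372, 47/372)
j=8 picked index 10: u0 ∈ [11/186, 19/93)
j=9 picked index 10: u0 ∈ [-3/124, 15/124)
j=10 picked index 11: u0 ∈ [7/186, 1/6)
j=11 picked index 11: u0 ∈ [-17/372, 1/12)
intersection: [13/186, 5/62)

13/186 5/62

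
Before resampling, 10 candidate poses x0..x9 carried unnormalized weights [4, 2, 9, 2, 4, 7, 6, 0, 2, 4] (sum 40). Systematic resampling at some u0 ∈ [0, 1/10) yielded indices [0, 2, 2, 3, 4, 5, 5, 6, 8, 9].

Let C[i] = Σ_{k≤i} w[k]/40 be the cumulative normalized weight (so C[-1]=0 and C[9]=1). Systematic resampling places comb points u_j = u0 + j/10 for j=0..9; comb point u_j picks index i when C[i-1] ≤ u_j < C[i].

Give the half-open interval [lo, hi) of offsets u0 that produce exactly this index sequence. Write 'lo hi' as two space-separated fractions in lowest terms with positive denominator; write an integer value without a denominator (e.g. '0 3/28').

3/40 1/10

C = [1/10, 3/20, 3/8, 17/40, 21/40, 7/10, 17/20, 17/20, 9/10, 1]
j=0 picked index 0: u0 ∈ [0, 1/10)
j=1 picked index 2: u0 ∈ [1/20, 11/40)
j=2 picked index 2: u0 ∈ [-1/20, 7/40)
j=3 picked index 3: u0 ∈ [3/40, 1/8)
j=4 picked index 4: u0 ∈ [1/40, 1/8)
j=5 picked index 5: u0 ∈ [1/40, 1/5)
j=6 picked index 5: u0 ∈ [-3/40, 1/10)
j=7 picked index 6: u0 ∈ [0, 3/20)
j=8 picked index 8: u0 ∈ [1/20, 1/10)
j=9 picked index 9: u0 ∈ [0, 1/10)
intersection: [3/40, 1/10)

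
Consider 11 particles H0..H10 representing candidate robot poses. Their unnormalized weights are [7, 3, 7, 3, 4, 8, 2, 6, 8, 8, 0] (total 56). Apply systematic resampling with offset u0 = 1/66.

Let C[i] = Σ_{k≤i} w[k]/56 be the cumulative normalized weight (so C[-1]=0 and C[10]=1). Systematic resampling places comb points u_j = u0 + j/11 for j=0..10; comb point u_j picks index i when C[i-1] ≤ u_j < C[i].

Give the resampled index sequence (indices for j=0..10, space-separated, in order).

C = [1/8, 5/28, 17/56, 5/14, 3/7, 4/7, 17/28, 5/7, 6/7, 1, 1]
j=0: u_0=1/66 ∈ [0, 1/8) → index 0
j=1: u_1=7/66 ∈ [0, 1/8) → index 0
j=2: u_2=13/66 ∈ [5/28, 17/56) → index 2
j=3: u_3=19/66 ∈ [5/28, 17/56) → index 2
j=4: u_4=25/66 ∈ [5/14, 3/7) → index 4
j=5: u_5=31/66 ∈ [3/7, 4/7) → index 5
j=6: u_6=37/66 ∈ [3/7, 4/7) → index 5
j=7: u_7=43/66 ∈ [17/28, 5/7) → index 7
j=8: u_8=49/66 ∈ [5/7, 6/7) → index 8
j=9: u_9=5/6 ∈ [5/7, 6/7) → index 8
j=10: u_10=61/66 ∈ [6/7, 1) → index 9

0 0 2 2 4 5 5 7 8 8 9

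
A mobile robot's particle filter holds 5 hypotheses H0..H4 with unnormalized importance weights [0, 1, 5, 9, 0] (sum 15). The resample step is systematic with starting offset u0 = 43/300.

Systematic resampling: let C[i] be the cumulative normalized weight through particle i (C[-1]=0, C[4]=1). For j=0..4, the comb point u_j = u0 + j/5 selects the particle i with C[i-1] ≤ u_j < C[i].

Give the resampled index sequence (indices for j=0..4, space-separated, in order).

C = [0, 1/15, 2/5, 1, 1]
j=0: u_0=43/300 ∈ [1/15, 2/5) → index 2
j=1: u_1=103/300 ∈ [1/15, 2/5) → index 2
j=2: u_2=163/300 ∈ [2/5, 1) → index 3
j=3: u_3=223/300 ∈ [2/5, 1) → index 3
j=4: u_4=283/300 ∈ [2/5, 1) → index 3

2 2 3 3 3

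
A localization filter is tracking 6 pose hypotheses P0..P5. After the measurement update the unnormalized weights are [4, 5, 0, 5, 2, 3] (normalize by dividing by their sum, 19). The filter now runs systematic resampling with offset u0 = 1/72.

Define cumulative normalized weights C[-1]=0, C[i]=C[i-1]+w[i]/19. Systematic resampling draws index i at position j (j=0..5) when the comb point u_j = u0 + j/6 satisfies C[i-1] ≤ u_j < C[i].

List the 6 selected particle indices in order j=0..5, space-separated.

C = [4/19, 9/19, 9/19, 14/19, 16/19, 1]
j=0: u_0=1/72 ∈ [0, 4/19) → index 0
j=1: u_1=13/72 ∈ [0, 4/19) → index 0
j=2: u_2=25/72 ∈ [4/19, 9/19) → index 1
j=3: u_3=37/72 ∈ [9/19, 14/19) → index 3
j=4: u_4=49/72 ∈ [9/19, 14/19) → index 3
j=5: u_5=61/72 ∈ [16/19, 1) → index 5

0 0 1 3 3 5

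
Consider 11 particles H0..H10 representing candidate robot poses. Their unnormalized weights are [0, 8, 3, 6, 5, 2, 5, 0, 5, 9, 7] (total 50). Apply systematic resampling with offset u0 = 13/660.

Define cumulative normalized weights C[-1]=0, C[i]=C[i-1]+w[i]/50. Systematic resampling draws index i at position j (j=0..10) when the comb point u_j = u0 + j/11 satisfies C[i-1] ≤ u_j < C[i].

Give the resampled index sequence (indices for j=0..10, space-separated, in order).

C = [0, 4/25, 11/50, 17/50, 11/25, 12/25, 29/50, 29/50, 17/25, 43/50, 1]
j=0: u_0=13/660 ∈ [0, 4/25) → index 1
j=1: u_1=73/660 ∈ [0, 4/25) → index 1
j=2: u_2=133/660 ∈ [4/25, 11/50) → index 2
j=3: u_3=193/660 ∈ [11/50, 17/50) → index 3
j=4: u_4=23/60 ∈ [17/50, 11/25) → index 4
j=5: u_5=313/660 ∈ [11/25, 12/25) → index 5
j=6: u_6=373/660 ∈ [12/25, 29/50) → index 6
j=7: u_7=433/660 ∈ [29/50, 17/25) → index 8
j=8: u_8=493/660 ∈ [17/25, 43/50) → index 9
j=9: u_9=553/660 ∈ [17/25, 43/50) → index 9
j=10: u_10=613/660 ∈ [43/50, 1) → index 10

1 1 2 3 4 5 6 8 9 9 10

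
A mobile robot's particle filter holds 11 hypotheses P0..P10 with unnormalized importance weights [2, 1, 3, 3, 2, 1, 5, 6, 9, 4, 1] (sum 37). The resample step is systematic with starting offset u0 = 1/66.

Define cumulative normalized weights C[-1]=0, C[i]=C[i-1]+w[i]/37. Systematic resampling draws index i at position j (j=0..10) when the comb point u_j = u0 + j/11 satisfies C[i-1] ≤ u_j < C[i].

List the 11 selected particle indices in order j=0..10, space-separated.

C = [2/37, 3/37, 6/37, 9/37, 11/37, 12/37, 17/37, 23/37, 32/37, 36/37, 1]
j=0: u_0=1/66 ∈ [0, 2/37) → index 0
j=1: u_1=7/66 ∈ [3/37, 6/37) → index 2
j=2: u_2=13/66 ∈ [6/37, 9/37) → index 3
j=3: u_3=19/66 ∈ [9/37, 11/37) → index 4
j=4: u_4=25/66 ∈ [12/37, 17/37) → index 6
j=5: u_5=31/66 ∈ [17/37, 23/37) → index 7
j=6: u_6=37/66 ∈ [17/37, 23/37) → index 7
j=7: u_7=43/66 ∈ [23/37, 32/37) → index 8
j=8: u_8=49/66 ∈ [23/37, 32/37) → index 8
j=9: u_9=5/6 ∈ [23/37, 32/37) → index 8
j=10: u_10=61/66 ∈ [32/37, 36/37) → index 9

0 2 3 4 6 7 7 8 8 8 9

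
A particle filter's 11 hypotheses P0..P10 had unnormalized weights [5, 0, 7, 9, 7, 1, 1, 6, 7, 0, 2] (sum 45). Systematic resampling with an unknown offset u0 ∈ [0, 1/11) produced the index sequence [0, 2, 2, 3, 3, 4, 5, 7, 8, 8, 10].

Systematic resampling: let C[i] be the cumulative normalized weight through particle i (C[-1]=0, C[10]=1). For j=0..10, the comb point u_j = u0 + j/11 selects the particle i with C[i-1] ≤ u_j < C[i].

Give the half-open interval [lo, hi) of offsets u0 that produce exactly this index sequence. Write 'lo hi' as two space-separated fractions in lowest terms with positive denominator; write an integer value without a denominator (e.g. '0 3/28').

C = [1/9, 1/9, 4/15, 7/15, 28/45, 29/45, 2/3, 4/5, 43/45, 43/45, 1]
j=0 picked index 0: u0 ∈ [0, 1/9)
j=1 picked index 2: u0 ∈ [2/99, 29/165)
j=2 picked index 2: u0 ∈ [-7/99, 14/165)
j=3 picked index 3: u0 ∈ [-1/165, 32/165)
j=4 picked index 3: u0 ∈ [-16/165, 17/165)
j=5 picked index 4: u0 ∈ [2/165, 83/495)
j=6 picked index 5: u0 ∈ [38/495, 49/495)
j=7 picked index 7: u0 ∈ [1/33, 9/55)
j=8 picked index 8: u0 ∈ [4/55, 113/495)
j=9 picked index 8: u0 ∈ [-1/55, 68/495)
j=10 picked index 10: u0 ∈ [23/495, 1/11)
intersection: [38/495, 14/165)

38/495 14/165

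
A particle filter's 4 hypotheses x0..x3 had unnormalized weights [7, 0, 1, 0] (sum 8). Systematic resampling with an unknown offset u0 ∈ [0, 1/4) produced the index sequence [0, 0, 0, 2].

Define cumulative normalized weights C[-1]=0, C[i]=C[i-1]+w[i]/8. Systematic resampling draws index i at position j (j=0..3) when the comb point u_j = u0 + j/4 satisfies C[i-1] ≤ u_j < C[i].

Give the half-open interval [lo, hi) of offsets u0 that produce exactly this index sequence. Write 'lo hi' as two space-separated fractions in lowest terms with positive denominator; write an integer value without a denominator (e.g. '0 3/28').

1/8 1/4

C = [7/8, 7/8, 1, 1]
j=0 picked index 0: u0 ∈ [0, 7/8)
j=1 picked index 0: u0 ∈ [-1/4, 5/8)
j=2 picked index 0: u0 ∈ [-1/2, 3/8)
j=3 picked index 2: u0 ∈ [1/8, 1/4)
intersection: [1/8, 1/4)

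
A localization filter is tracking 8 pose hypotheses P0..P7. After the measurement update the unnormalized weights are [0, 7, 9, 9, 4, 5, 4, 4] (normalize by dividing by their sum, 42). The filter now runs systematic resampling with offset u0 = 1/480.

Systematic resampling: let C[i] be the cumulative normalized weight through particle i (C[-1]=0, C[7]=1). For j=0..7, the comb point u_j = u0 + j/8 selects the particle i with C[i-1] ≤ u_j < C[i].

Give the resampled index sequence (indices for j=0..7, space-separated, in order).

1 1 2 2 3 4 5 6

C = [0, 1/6, 8/21, 25/42, 29/42, 17/21, 19/21, 1]
j=0: u_0=1/480 ∈ [0, 1/6) → index 1
j=1: u_1=61/480 ∈ [0, 1/6) → index 1
j=2: u_2=121/480 ∈ [1/6, 8/21) → index 2
j=3: u_3=181/480 ∈ [1/6, 8/21) → index 2
j=4: u_4=241/480 ∈ [8/21, 25/42) → index 3
j=5: u_5=301/480 ∈ [25/42, 29/42) → index 4
j=6: u_6=361/480 ∈ [29/42, 17/21) → index 5
j=7: u_7=421/480 ∈ [17/21, 19/21) → index 6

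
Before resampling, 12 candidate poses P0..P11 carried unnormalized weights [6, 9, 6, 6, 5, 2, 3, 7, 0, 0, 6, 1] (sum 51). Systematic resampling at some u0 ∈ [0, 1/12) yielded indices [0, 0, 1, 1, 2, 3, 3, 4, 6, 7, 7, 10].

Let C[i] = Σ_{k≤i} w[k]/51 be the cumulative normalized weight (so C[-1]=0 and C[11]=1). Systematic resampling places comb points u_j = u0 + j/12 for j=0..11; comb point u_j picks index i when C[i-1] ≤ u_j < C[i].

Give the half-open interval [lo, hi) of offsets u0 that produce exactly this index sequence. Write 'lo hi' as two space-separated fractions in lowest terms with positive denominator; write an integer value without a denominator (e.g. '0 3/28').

0 1/34

C = [2/17, 5/17, 7/17, 9/17, 32/51, 2/3, 37/51, 44/51, 44/51, 44/51, 50/51, 1]
j=0 picked index 0: u0 ∈ [0, 2/17)
j=1 picked index 0: u0 ∈ [-1/12, 7/204)
j=2 picked index 1: u0 ∈ [-5/102, 13/102)
j=3 picked index 1: u0 ∈ [-9/68, 3/68)
j=4 picked index 2: u0 ∈ [-2/51, 4/51)
j=5 picked index 3: u0 ∈ [-1/204, 23/204)
j=6 picked index 3: u0 ∈ [-3/34, 1/34)
j=7 picked index 4: u0 ∈ [-11/204, 3/68)
j=8 picked index 6: u0 ∈ [0, 1/17)
j=9 picked index 7: u0 ∈ [-5/204, 23/204)
j=10 picked index 7: u0 ∈ [-11/102, 1/34)
j=11 picked index 10: u0 ∈ [-11/204, 13/204)
intersection: [0, 1/34)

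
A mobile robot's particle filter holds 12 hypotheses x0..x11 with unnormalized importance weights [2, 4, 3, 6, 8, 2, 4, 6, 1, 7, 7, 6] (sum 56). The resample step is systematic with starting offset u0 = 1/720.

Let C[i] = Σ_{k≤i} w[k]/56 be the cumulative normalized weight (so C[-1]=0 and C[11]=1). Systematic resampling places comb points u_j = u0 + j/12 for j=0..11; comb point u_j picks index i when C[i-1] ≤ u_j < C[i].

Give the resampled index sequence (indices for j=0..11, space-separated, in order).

C = [1/28, 3/28, 9/56, 15/56, 23/56, 25/56, 29/56, 5/8, 9/14, 43/56, 25/28, 1]
j=0: u_0=1/720 ∈ [0, 1/28) → index 0
j=1: u_1=61/720 ∈ [1/28, 3/28) → index 1
j=2: u_2=121/720 ∈ [9/56, 15/56) → index 3
j=3: u_3=181/720 ∈ [9/56, 15/56) → index 3
j=4: u_4=241/720 ∈ [15/56, 23/56) → index 4
j=5: u_5=301/720 ∈ [23/56, 25/56) → index 5
j=6: u_6=361/720 ∈ [25/56, 29/56) → index 6
j=7: u_7=421/720 ∈ [29/56, 5/8) → index 7
j=8: u_8=481/720 ∈ [9/14, 43/56) → index 9
j=9: u_9=541/720 ∈ [9/14, 43/56) → index 9
j=10: u_10=601/720 ∈ [43/56, 25/28) → index 10
j=11: u_11=661/720 ∈ [25/28, 1) → index 11

0 1 3 3 4 5 6 7 9 9 10 11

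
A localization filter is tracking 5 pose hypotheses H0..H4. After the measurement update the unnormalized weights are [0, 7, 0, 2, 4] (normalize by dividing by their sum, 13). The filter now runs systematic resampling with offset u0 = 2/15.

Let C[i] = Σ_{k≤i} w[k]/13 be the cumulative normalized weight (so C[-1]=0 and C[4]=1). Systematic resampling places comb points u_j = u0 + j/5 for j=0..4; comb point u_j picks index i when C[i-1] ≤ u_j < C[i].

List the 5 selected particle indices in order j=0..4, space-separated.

1 1 1 4 4

C = [0, 7/13, 7/13, 9/13, 1]
j=0: u_0=2/15 ∈ [0, 7/13) → index 1
j=1: u_1=1/3 ∈ [0, 7/13) → index 1
j=2: u_2=8/15 ∈ [0, 7/13) → index 1
j=3: u_3=11/15 ∈ [9/13, 1) → index 4
j=4: u_4=14/15 ∈ [9/13, 1) → index 4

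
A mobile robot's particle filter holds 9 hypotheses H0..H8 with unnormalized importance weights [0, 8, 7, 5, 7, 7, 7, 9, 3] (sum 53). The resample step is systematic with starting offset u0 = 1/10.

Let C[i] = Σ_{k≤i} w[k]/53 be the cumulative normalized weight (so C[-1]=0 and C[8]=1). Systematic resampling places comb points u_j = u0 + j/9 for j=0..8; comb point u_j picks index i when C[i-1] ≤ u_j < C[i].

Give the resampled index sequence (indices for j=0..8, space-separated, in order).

1 2 3 4 5 6 6 7 8

C = [0, 8/53, 15/53, 20/53, 27/53, 34/53, 41/53, 50/53, 1]
j=0: u_0=1/10 ∈ [0, 8/53) → index 1
j=1: u_1=19/90 ∈ [8/53, 15/53) → index 2
j=2: u_2=29/90 ∈ [15/53, 20/53) → index 3
j=3: u_3=13/30 ∈ [20/53, 27/53) → index 4
j=4: u_4=49/90 ∈ [27/53, 34/53) → index 5
j=5: u_5=59/90 ∈ [34/53, 41/53) → index 6
j=6: u_6=23/30 ∈ [34/53, 41/53) → index 6
j=7: u_7=79/90 ∈ [41/53, 50/53) → index 7
j=8: u_8=89/90 ∈ [50/53, 1) → index 8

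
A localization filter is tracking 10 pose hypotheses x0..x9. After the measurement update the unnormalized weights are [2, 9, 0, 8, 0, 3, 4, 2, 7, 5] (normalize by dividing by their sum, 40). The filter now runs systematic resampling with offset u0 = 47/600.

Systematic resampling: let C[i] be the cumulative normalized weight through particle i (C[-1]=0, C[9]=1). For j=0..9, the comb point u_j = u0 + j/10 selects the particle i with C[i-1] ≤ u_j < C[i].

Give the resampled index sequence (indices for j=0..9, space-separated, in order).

1 1 3 3 5 6 7 8 9 9

C = [1/20, 11/40, 11/40, 19/40, 19/40, 11/20, 13/20, 7/10, 7/8, 1]
j=0: u_0=47/600 ∈ [1/20, 11/40) → index 1
j=1: u_1=107/600 ∈ [1/20, 11/40) → index 1
j=2: u_2=167/600 ∈ [11/40, 19/40) → index 3
j=3: u_3=227/600 ∈ [11/40, 19/40) → index 3
j=4: u_4=287/600 ∈ [19/40, 11/20) → index 5
j=5: u_5=347/600 ∈ [11/20, 13/20) → index 6
j=6: u_6=407/600 ∈ [13/20, 7/10) → index 7
j=7: u_7=467/600 ∈ [7/10, 7/8) → index 8
j=8: u_8=527/600 ∈ [7/8, 1) → index 9
j=9: u_9=587/600 ∈ [7/8, 1) → index 9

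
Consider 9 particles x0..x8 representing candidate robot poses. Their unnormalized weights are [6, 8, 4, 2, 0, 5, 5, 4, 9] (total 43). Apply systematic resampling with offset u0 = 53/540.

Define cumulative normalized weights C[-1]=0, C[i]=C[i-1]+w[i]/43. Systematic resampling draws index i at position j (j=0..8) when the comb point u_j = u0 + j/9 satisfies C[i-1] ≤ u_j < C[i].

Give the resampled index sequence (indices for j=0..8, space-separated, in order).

C = [6/43, 14/43, 18/43, 20/43, 20/43, 25/43, 30/43, 34/43, 1]
j=0: u_0=53/540 ∈ [0, 6/43) → index 0
j=1: u_1=113/540 ∈ [6/43, 14/43) → index 1
j=2: u_2=173/540 ∈ [6/43, 14/43) → index 1
j=3: u_3=233/540 ∈ [18/43, 20/43) → index 3
j=4: u_4=293/540 ∈ [20/43, 25/43) → index 5
j=5: u_5=353/540 ∈ [25/43, 30/43) → index 6
j=6: u_6=413/540 ∈ [30/43, 34/43) → index 7
j=7: u_7=473/540 ∈ [34/43, 1) → index 8
j=8: u_8=533/540 ∈ [34/43, 1) → index 8

0 1 1 3 5 6 7 8 8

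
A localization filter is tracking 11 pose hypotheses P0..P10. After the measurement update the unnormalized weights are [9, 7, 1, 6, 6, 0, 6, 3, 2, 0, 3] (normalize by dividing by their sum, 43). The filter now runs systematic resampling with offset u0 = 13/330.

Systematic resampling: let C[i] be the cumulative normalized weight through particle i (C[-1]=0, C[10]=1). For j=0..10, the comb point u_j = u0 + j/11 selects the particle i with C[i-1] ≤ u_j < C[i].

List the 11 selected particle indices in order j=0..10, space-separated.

C = [9/43, 16/43, 17/43, 23/43, 29/43, 29/43, 35/43, 38/43, 40/43, 40/43, 1]
j=0: u_0=13/330 ∈ [0, 9/43) → index 0
j=1: u_1=43/330 ∈ [0, 9/43) → index 0
j=2: u_2=73/330 ∈ [9/43, 16/43) → index 1
j=3: u_3=103/330 ∈ [9/43, 16/43) → index 1
j=4: u_4=133/330 ∈ [17/43, 23/43) → index 3
j=5: u_5=163/330 ∈ [17/43, 23/43) → index 3
j=6: u_6=193/330 ∈ [23/43, 29/43) → index 4
j=7: u_7=223/330 ∈ [29/43, 35/43) → index 6
j=8: u_8=23/30 ∈ [29/43, 35/43) → index 6
j=9: u_9=283/330 ∈ [35/43, 38/43) → index 7
j=10: u_10=313/330 ∈ [40/43, 1) → index 10

0 0 1 1 3 3 4 6 6 7 10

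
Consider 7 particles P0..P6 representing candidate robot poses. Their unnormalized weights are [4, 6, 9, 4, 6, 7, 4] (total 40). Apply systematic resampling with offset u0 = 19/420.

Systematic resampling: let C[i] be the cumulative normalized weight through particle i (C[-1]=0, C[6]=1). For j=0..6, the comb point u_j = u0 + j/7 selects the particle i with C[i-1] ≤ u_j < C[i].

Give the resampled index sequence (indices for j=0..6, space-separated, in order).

C = [1/10, 1/4, 19/40, 23/40, 29/40, 9/10, 1]
j=0: u_0=19/420 ∈ [0, 1/10) → index 0
j=1: u_1=79/420 ∈ [1/10, 1/4) → index 1
j=2: u_2=139/420 ∈ [1/4, 19/40) → index 2
j=3: u_3=199/420 ∈ [1/4, 19/40) → index 2
j=4: u_4=37/60 ∈ [23/40, 29/40) → index 4
j=5: u_5=319/420 ∈ [29/40, 9/10) → index 5
j=6: u_6=379/420 ∈ [9/10, 1) → index 6

0 1 2 2 4 5 6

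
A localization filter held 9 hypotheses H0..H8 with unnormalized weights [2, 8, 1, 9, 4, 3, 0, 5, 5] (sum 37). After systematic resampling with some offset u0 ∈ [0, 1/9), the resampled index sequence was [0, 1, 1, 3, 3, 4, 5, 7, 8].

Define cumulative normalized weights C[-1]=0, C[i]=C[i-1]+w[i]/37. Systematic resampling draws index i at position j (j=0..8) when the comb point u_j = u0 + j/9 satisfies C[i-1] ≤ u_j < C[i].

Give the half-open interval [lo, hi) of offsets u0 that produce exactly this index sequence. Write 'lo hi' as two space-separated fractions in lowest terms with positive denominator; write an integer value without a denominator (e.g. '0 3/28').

0 16/333

C = [2/37, 10/37, 11/37, 20/37, 24/37, 27/37, 27/37, 32/37, 1]
j=0 picked index 0: u0 ∈ [0, 2/37)
j=1 picked index 1: u0 ∈ [-19/333, 53/333)
j=2 picked index 1: u0 ∈ [-56/333, 16/333)
j=3 picked index 3: u0 ∈ [-4/111, 23/111)
j=4 picked index 3: u0 ∈ [-49/333, 32/333)
j=5 picked index 4: u0 ∈ [-5/333, 31/333)
j=6 picked index 5: u0 ∈ [-2/111, 7/111)
j=7 picked index 7: u0 ∈ [-16/333, 29/333)
j=8 picked index 8: u0 ∈ [-8/333, 1/9)
intersection: [0, 16/333)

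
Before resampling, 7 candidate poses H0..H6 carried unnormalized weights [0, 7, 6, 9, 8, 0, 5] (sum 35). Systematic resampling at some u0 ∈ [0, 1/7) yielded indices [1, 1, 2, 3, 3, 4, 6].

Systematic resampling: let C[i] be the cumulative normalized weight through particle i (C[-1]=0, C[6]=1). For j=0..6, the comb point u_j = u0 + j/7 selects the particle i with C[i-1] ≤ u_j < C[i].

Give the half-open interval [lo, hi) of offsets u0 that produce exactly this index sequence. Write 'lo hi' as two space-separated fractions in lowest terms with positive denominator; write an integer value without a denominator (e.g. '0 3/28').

0 2/35

C = [0, 1/5, 13/35, 22/35, 6/7, 6/7, 1]
j=0 picked index 1: u0 ∈ [0, 1/5)
j=1 picked index 1: u0 ∈ [-1/7, 2/35)
j=2 picked index 2: u0 ∈ [-3/35, 3/35)
j=3 picked index 3: u0 ∈ [-2/35, 1/5)
j=4 picked index 3: u0 ∈ [-1/5, 2/35)
j=5 picked index 4: u0 ∈ [-3/35, 1/7)
j=6 picked index 6: u0 ∈ [0, 1/7)
intersection: [0, 2/35)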